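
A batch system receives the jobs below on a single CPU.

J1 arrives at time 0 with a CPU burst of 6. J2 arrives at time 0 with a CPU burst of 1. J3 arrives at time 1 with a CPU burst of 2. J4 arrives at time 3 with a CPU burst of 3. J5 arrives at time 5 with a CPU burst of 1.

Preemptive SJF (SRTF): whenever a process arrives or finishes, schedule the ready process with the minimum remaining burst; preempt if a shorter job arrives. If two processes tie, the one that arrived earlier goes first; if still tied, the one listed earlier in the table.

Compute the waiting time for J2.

Timeline: | J2 0-1 | J3 1-3 | J4 3-6 | J5 6-7 | J1 7-13 |
Completion: J1=13  J2=1  J3=3  J4=6  J5=7
Waiting(J2) = turnaround − burst = 1 − 1 = 0

0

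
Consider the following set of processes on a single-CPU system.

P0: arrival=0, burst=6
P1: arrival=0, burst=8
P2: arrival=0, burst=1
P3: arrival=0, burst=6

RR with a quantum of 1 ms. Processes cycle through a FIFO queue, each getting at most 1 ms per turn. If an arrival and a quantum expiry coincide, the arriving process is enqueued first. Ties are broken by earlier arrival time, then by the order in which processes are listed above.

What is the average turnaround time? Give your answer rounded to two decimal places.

Timeline: | P0 0-1 | P1 1-2 | P2 2-3 | P3 3-4 | P0 4-5 | P1 5-6 | P3 6-7 | P0 7-8 | P1 8-9 | P3 9-10 | P0 10-11 | P1 11-12 | P3 12-13 | P0 13-14 | P1 14-15 | P3 15-16 | P0 16-17 | P1 17-18 | P3 18-19 | P1 19-21 |
Completion: P0=17  P1=21  P2=3  P3=19
Turnaround times: P0=17, P1=21, P2=3, P3=19
Average turnaround = (17+21+3+19) / 4 = 60/4 = 15.00

15.00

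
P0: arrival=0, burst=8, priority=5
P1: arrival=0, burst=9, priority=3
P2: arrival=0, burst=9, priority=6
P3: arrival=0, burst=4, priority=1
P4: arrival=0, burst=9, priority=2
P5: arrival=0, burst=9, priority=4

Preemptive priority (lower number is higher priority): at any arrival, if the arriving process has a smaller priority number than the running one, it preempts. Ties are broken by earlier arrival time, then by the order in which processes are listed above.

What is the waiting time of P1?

13

Schedule: | P3 0-4 | P4 4-13 | P1 13-22 | P5 22-31 | P0 31-39 | P2 39-48 |
Completion: P0=39  P1=22  P2=48  P3=4  P4=13  P5=31
Turnaround (C−A): P0=39  P1=22  P2=48  P3=4  P4=13  P5=31
Waiting(P1) = turnaround − burst = 22 − 9 = 13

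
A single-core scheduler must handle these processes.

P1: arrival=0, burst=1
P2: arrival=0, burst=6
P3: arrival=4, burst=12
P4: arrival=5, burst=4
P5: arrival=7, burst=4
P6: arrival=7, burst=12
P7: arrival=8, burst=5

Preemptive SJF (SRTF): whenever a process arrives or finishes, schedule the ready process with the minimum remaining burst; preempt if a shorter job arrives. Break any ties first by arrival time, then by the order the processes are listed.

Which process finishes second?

P2

Gantt: | P1 0-1 | P2 1-7 | P4 7-11 | P5 11-15 | P7 15-20 | P3 20-32 | P6 32-44 |
Completion: P1=1  P2=7  P3=32  P4=11  P5=15  P6=44  P7=20
Turnaround (C−A): P1=1  P2=7  P3=28  P4=6  P5=8  P6=37  P7=12
Finish order: P1 → P2 → P4 → P5 → P7 → P3 → P6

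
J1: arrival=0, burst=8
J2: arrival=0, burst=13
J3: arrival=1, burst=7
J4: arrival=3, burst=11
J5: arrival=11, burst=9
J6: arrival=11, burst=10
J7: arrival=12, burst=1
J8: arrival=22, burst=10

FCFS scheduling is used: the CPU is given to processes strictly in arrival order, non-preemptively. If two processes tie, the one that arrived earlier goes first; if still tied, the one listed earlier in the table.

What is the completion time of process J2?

21

Schedule: | J1 0-8 | J2 8-21 | J3 21-28 | J4 28-39 | J5 39-48 | J6 48-58 | J7 58-59 | J8 59-69 |
Completion: J1=8  J2=21  J3=28  J4=39  J5=48  J6=58  J7=59  J8=69
Turnaround (C−A): J1=8  J2=21  J3=27  J4=36  J5=37  J6=47  J7=47  J8=47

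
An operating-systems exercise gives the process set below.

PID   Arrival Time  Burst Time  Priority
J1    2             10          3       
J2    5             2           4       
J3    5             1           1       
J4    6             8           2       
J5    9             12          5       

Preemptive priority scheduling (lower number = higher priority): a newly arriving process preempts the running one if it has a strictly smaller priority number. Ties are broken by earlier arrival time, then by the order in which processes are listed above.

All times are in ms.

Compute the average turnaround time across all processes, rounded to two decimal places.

14.40

Gantt: | idle 0-2 | J1 2-5 | J3 5-6 | J4 6-14 | J1 14-21 | J2 21-23 | J5 23-35 |
Completion: J1=21  J2=23  J3=6  J4=14  J5=35
Turnaround times: J1=19, J2=18, J3=1, J4=8, J5=26
Average turnaround = (19+18+1+8+26) / 5 = 72/5 = 14.40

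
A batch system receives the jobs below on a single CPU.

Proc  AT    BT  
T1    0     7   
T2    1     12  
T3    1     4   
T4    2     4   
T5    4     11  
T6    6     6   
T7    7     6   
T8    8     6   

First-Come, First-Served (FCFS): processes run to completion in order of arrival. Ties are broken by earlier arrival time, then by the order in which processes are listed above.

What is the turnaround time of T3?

Gantt: | T1 0-7 | T2 7-19 | T3 19-23 | T4 23-27 | T5 27-38 | T6 38-44 | T7 44-50 | T8 50-56 |
Completion: T1=7  T2=19  T3=23  T4=27  T5=38  T6=44  T7=50  T8=56
Turnaround (C−A): T1=7  T2=18  T3=22  T4=25  T5=34  T6=38  T7=43  T8=48
Turnaround(T3) = completion − arrival = 23 − 1 = 22

22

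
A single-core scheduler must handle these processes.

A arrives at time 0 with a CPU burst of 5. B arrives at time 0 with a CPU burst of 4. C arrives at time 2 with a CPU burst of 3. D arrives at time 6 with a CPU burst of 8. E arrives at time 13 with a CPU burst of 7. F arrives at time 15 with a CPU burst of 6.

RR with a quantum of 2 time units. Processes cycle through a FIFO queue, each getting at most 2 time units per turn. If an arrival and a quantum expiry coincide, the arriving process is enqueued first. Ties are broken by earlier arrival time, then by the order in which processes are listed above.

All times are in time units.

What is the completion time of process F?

32

Timeline: | A 0-2 | B 2-4 | C 4-6 | A 6-8 | B 8-10 | D 10-12 | C 12-13 | A 13-14 | D 14-16 | E 16-18 | F 18-20 | D 20-22 | E 22-24 | F 24-26 | D 26-28 | E 28-30 | F 30-32 | E 32-33 |
Completion: A=14  B=10  C=13  D=28  E=33  F=32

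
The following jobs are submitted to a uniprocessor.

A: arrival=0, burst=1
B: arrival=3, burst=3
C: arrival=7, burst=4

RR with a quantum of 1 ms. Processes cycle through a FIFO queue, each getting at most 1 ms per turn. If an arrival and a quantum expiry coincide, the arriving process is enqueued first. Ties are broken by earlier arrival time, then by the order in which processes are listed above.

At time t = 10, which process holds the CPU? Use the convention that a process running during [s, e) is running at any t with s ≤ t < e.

Timeline: | A 0-1 | idle 1-3 | B 3-6 | idle 6-7 | C 7-11 |
Completion: A=1  B=6  C=11
Turnaround (C−A): A=1  B=3  C=4

C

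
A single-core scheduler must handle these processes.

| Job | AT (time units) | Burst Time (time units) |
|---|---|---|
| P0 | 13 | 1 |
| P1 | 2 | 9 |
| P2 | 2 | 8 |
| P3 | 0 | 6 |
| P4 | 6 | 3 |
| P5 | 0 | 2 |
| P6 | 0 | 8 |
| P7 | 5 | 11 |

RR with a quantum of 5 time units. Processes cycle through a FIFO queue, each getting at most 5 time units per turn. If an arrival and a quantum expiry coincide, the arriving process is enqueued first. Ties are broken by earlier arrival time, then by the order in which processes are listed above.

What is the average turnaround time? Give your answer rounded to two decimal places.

Gantt: | P3 0-5 | P5 5-7 | P6 7-12 | P1 12-17 | P2 17-22 | P7 22-27 | P3 27-28 | P4 28-31 | P6 31-34 | P0 34-35 | P1 35-39 | P2 39-42 | P7 42-48 |
Completion: P0=35  P1=39  P2=42  P3=28  P4=31  P5=7  P6=34  P7=48
Turnaround times: P0=22, P1=37, P2=40, P3=28, P4=25, P5=7, P6=34, P7=43
Average turnaround = (22+37+40+28+25+7+34+43) / 8 = 236/8 = 29.50

29.50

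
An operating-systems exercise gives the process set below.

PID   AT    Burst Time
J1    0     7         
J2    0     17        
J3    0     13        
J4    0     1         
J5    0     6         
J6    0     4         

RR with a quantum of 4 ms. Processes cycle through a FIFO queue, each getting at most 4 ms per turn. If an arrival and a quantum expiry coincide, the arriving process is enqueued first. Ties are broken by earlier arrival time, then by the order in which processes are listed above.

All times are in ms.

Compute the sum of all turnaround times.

Schedule: | J1 0-4 | J2 4-8 | J3 8-12 | J4 12-13 | J5 13-17 | J6 17-21 | J1 21-24 | J2 24-28 | J3 28-32 | J5 32-34 | J2 34-38 | J3 38-42 | J2 42-46 | J3 46-47 | J2 47-48 |
Completion: J1=24  J2=48  J3=47  J4=13  J5=34  J6=21
Turnaround (C−A): J1=24  J2=48  J3=47  J4=13  J5=34  J6=21
Turnaround = completion − arrival: J1=24, J2=48, J3=47, J4=13, J5=34, J6=21
Total turnaround = 24 + 48 + 47 + 13 + 34 + 21 = 187

187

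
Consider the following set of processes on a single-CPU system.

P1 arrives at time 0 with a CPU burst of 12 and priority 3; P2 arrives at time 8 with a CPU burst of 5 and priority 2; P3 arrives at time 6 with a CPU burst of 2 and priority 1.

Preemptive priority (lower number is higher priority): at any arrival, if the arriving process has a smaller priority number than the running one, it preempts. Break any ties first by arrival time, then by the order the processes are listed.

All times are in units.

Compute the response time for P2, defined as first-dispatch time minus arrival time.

0

Timeline: | P1 0-6 | P3 6-8 | P2 8-13 | P1 13-19 |
Completion: P1=19  P2=13  P3=8
Response(P2) = first start − arrival = 8 − 8 = 0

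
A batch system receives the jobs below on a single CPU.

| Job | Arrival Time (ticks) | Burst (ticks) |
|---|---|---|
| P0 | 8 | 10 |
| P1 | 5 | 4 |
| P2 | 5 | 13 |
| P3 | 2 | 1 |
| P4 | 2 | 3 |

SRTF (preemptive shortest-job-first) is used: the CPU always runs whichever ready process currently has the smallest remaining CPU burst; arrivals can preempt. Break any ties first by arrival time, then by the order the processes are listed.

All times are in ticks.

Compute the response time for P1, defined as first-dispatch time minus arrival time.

Schedule: | idle 0-2 | P3 2-3 | P4 3-6 | P1 6-10 | P0 10-20 | P2 20-33 |
Completion: P0=20  P1=10  P2=33  P3=3  P4=6
Turnaround (C−A): P0=12  P1=5  P2=28  P3=1  P4=4
Response(P1) = first start − arrival = 6 − 5 = 1

1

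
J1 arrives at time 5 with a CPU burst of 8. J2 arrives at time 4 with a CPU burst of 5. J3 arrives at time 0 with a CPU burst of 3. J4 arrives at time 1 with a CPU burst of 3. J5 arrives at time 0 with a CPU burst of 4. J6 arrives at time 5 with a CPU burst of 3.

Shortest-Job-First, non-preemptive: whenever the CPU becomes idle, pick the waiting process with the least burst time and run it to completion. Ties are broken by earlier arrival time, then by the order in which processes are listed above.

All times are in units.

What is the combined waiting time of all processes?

Timeline: | J3 0-3 | J4 3-6 | J6 6-9 | J5 9-13 | J2 13-18 | J1 18-26 |
Completion: J1=26  J2=18  J3=3  J4=6  J5=13  J6=9
Turnaround (C−A): J1=21  J2=14  J3=3  J4=5  J5=13  J6=4
Waiting = turnaround − burst: J1=13, J2=9, J3=0, J4=2, J5=9, J6=1
Total waiting = 13 + 9 + 0 + 2 + 9 + 1 = 34

34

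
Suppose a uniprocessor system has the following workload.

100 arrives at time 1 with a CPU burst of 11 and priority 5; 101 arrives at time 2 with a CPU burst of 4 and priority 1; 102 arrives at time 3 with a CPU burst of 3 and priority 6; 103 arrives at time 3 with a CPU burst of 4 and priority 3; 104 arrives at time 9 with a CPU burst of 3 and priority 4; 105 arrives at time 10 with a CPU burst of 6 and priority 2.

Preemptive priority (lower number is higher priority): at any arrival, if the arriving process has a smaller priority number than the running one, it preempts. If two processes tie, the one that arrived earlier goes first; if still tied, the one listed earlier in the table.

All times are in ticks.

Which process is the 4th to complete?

Schedule: | idle 0-1 | 100 1-2 | 101 2-6 | 103 6-10 | 105 10-16 | 104 16-19 | 100 19-29 | 102 29-32 |
Completion: 100=29  101=6  102=32  103=10  104=19  105=16
Finish order: 101 → 103 → 105 → 104 → 100 → 102

104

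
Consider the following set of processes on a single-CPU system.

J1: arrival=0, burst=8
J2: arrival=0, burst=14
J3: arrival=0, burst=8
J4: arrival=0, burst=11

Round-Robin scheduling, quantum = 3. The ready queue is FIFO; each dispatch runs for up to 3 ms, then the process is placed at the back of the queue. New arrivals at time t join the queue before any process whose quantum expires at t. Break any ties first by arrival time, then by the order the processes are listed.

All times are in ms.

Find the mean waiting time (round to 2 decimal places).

Schedule: | J1 0-3 | J2 3-6 | J3 6-9 | J4 9-12 | J1 12-15 | J2 15-18 | J3 18-21 | J4 21-24 | J1 24-26 | J2 26-29 | J3 29-31 | J4 31-34 | J2 34-37 | J4 37-39 | J2 39-41 |
Completion: J1=26  J2=41  J3=31  J4=39
Turnaround (C−A): J1=26  J2=41  J3=31  J4=39
Waiting times: J1=18, J2=27, J3=23, J4=28
Average waiting = (18+27+23+28) / 4 = 96/4 = 24.00

24.00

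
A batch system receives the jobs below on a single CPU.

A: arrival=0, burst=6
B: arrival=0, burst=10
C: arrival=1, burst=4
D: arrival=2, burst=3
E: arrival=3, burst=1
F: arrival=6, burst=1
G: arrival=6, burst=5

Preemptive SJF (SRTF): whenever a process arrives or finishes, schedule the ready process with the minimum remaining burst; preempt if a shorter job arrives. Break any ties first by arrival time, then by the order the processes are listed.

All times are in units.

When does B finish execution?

Schedule: | A 0-1 | C 1-3 | E 3-4 | C 4-6 | F 6-7 | D 7-10 | A 10-15 | G 15-20 | B 20-30 |
Completion: A=15  B=30  C=6  D=10  E=4  F=7  G=20

30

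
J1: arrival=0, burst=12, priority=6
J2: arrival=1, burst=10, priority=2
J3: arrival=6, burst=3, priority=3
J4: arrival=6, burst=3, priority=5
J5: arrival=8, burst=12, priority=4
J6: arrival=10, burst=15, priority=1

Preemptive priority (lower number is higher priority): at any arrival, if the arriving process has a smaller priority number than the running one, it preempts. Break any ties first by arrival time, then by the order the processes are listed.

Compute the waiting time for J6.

0

Schedule: | J1 0-1 | J2 1-10 | J6 10-25 | J2 25-26 | J3 26-29 | J5 29-41 | J4 41-44 | J1 44-55 |
Completion: J1=55  J2=26  J3=29  J4=44  J5=41  J6=25
Turnaround (C−A): J1=55  J2=25  J3=23  J4=38  J5=33  J6=15
Waiting(J6) = turnaround − burst = 15 − 15 = 0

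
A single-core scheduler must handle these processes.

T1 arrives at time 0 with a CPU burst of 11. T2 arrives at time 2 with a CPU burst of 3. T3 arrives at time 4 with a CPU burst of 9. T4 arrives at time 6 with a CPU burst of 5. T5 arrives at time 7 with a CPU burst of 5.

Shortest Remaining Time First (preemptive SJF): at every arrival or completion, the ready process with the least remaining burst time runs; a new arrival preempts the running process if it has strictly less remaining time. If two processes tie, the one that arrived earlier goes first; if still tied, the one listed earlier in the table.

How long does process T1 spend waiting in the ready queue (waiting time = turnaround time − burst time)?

Timeline: | T1 0-2 | T2 2-5 | T1 5-6 | T4 6-11 | T5 11-16 | T1 16-24 | T3 24-33 |
Completion: T1=24  T2=5  T3=33  T4=11  T5=16
Turnaround (C−A): T1=24  T2=3  T3=29  T4=5  T5=9
Waiting(T1) = turnaround − burst = 24 − 11 = 13

13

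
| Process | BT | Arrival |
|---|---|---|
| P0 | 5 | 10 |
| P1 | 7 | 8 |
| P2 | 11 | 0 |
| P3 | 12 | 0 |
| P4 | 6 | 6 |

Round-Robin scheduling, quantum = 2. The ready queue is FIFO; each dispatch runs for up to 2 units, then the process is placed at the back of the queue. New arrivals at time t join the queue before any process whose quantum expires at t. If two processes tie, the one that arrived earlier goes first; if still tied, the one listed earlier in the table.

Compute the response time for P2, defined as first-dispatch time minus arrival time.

0

Timeline: | P2 0-2 | P3 2-4 | P2 4-6 | P3 6-8 | P4 8-10 | P2 10-12 | P1 12-14 | P3 14-16 | P0 16-18 | P4 18-20 | P2 20-22 | P1 22-24 | P3 24-26 | P0 26-28 | P4 28-30 | P2 30-32 | P1 32-34 | P3 34-36 | P0 36-37 | P2 37-38 | P1 38-39 | P3 39-41 |
Completion: P0=37  P1=39  P2=38  P3=41  P4=30
Turnaround (C−A): P0=27  P1=31  P2=38  P3=41  P4=24
Response(P2) = first start − arrival = 0 − 0 = 0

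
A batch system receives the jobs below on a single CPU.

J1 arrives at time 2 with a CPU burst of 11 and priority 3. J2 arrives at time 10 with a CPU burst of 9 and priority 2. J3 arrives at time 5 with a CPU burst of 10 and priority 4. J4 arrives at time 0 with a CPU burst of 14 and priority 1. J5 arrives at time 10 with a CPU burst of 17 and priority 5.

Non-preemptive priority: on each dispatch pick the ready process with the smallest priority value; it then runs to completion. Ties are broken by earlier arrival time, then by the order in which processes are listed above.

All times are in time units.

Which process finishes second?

Schedule: | J4 0-14 | J2 14-23 | J1 23-34 | J3 34-44 | J5 44-61 |
Completion: J1=34  J2=23  J3=44  J4=14  J5=61
Finish order: J4 → J2 → J1 → J3 → J5

J2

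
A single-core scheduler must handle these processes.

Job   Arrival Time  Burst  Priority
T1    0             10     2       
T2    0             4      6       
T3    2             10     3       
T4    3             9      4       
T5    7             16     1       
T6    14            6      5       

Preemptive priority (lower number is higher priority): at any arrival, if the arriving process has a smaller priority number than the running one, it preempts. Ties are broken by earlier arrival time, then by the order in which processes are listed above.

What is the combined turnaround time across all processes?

210

Gantt: | T1 0-7 | T5 7-23 | T1 23-26 | T3 26-36 | T4 36-45 | T6 45-51 | T2 51-55 |
Completion: T1=26  T2=55  T3=36  T4=45  T5=23  T6=51
Turnaround = completion − arrival: T1=26, T2=55, T3=34, T4=42, T5=16, T6=37
Total turnaround = 26 + 55 + 34 + 42 + 16 + 37 = 210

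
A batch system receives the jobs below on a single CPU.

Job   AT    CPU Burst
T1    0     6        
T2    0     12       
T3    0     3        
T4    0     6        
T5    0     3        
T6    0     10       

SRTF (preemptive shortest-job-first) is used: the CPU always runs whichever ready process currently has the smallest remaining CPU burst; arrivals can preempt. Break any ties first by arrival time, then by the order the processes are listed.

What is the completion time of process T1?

Timeline: | T3 0-3 | T5 3-6 | T1 6-12 | T4 12-18 | T6 18-28 | T2 28-40 |
Completion: T1=12  T2=40  T3=3  T4=18  T5=6  T6=28
Turnaround (C−A): T1=12  T2=40  T3=3  T4=18  T5=6  T6=28

12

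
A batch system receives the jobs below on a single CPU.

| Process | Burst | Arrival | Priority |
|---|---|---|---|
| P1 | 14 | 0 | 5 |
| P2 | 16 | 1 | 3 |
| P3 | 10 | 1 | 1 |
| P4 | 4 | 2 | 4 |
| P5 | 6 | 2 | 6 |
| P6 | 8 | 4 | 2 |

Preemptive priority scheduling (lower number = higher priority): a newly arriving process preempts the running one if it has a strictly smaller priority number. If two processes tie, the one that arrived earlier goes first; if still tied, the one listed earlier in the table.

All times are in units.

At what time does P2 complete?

35

Timeline: | P1 0-1 | P3 1-11 | P6 11-19 | P2 19-35 | P4 35-39 | P1 39-52 | P5 52-58 |
Completion: P1=52  P2=35  P3=11  P4=39  P5=58  P6=19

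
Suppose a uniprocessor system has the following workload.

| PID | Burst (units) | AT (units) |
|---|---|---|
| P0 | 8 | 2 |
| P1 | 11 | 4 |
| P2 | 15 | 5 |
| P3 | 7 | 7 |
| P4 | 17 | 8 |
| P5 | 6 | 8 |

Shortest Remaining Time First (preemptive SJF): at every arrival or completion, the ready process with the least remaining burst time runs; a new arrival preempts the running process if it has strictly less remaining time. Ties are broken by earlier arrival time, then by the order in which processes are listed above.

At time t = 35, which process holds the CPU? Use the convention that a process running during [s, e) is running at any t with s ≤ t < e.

P2

Schedule: | idle 0-2 | P0 2-10 | P5 10-16 | P3 16-23 | P1 23-34 | P2 34-49 | P4 49-66 |
Completion: P0=10  P1=34  P2=49  P3=23  P4=66  P5=16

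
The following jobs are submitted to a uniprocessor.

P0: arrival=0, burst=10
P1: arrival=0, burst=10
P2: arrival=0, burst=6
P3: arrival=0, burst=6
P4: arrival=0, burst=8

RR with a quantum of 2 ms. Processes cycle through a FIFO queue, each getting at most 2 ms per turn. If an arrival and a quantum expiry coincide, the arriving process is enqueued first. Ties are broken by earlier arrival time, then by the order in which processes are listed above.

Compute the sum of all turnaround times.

Timeline: | P0 0-2 | P1 2-4 | P2 4-6 | P3 6-8 | P4 8-10 | P0 10-12 | P1 12-14 | P2 14-16 | P3 16-18 | P4 18-20 | P0 20-22 | P1 22-24 | P2 24-26 | P3 26-28 | P4 28-30 | P0 30-32 | P1 32-34 | P4 34-36 | P0 36-38 | P1 38-40 |
Completion: P0=38  P1=40  P2=26  P3=28  P4=36
Turnaround (C−A): P0=38  P1=40  P2=26  P3=28  P4=36
Turnaround = completion − arrival: P0=38, P1=40, P2=26, P3=28, P4=36
Total turnaround = 38 + 40 + 26 + 28 + 36 = 168

168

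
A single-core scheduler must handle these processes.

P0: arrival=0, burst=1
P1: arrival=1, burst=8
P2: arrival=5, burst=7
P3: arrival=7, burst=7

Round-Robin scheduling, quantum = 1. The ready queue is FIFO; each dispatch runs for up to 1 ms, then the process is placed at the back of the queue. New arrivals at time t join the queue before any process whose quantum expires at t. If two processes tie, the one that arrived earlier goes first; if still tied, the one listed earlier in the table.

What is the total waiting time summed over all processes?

Schedule: | P0 0-1 | P1 1-5 | P2 5-6 | P1 6-7 | P2 7-8 | P3 8-9 | P1 9-10 | P2 10-11 | P3 11-12 | P1 12-13 | P2 13-14 | P3 14-15 | P1 15-16 | P2 16-17 | P3 17-18 | P2 18-19 | P3 19-20 | P2 20-21 | P3 21-23 |
Completion: P0=1  P1=16  P2=21  P3=23
Waiting = turnaround − burst: P0=0, P1=7, P2=9, P3=9
Total waiting = 0 + 7 + 9 + 9 = 25

25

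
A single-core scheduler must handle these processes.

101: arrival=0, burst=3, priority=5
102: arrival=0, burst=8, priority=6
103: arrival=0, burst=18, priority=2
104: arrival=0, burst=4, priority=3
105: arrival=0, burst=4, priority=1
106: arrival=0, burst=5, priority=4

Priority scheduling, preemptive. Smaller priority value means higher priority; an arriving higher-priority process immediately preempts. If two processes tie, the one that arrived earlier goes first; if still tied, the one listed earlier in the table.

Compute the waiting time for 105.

Timeline: | 105 0-4 | 103 4-22 | 104 22-26 | 106 26-31 | 101 31-34 | 102 34-42 |
Completion: 101=34  102=42  103=22  104=26  105=4  106=31
Waiting(105) = turnaround − burst = 4 − 4 = 0

0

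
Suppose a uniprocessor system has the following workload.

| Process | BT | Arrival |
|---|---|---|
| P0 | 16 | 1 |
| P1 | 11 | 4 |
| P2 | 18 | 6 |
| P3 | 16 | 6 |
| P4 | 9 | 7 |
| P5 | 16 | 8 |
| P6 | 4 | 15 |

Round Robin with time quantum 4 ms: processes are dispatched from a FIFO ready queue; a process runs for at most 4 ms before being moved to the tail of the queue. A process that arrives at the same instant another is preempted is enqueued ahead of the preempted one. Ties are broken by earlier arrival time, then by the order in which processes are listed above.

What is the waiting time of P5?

Schedule: | idle 0-1 | P0 1-5 | P1 5-9 | P0 9-13 | P2 13-17 | P3 17-21 | P4 21-25 | P5 25-29 | P1 29-33 | P0 33-37 | P6 37-41 | P2 41-45 | P3 45-49 | P4 49-53 | P5 53-57 | P1 57-60 | P0 60-64 | P2 64-68 | P3 68-72 | P4 72-73 | P5 73-77 | P2 77-81 | P3 81-85 | P5 85-89 | P2 89-91 |
Completion: P0=64  P1=60  P2=91  P3=85  P4=73  P5=89  P6=41
Turnaround (C−A): P0=63  P1=56  P2=85  P3=79  P4=66  P5=81  P6=26
Waiting(P5) = turnaround − burst = 81 − 16 = 65

65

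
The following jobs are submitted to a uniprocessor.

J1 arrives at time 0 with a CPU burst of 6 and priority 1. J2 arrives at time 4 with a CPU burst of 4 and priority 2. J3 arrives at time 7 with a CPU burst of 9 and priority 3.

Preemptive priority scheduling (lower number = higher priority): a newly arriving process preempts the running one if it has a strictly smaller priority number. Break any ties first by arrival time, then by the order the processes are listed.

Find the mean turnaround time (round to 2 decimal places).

8.00

Gantt: | J1 0-6 | J2 6-10 | J3 10-19 |
Completion: J1=6  J2=10  J3=19
Turnaround (C−A): J1=6  J2=6  J3=12
Turnaround times: J1=6, J2=6, J3=12
Average turnaround = (6+6+12) / 3 = 24/3 = 8.00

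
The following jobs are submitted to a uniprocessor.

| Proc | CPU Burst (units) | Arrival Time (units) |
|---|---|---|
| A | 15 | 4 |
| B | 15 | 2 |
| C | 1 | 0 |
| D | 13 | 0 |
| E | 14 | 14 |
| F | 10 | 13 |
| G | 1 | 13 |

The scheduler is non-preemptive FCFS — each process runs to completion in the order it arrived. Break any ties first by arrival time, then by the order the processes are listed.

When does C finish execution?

Timeline: | C 0-1 | D 1-14 | B 14-29 | A 29-44 | F 44-54 | G 54-55 | E 55-69 |
Completion: A=44  B=29  C=1  D=14  E=69  F=54  G=55

1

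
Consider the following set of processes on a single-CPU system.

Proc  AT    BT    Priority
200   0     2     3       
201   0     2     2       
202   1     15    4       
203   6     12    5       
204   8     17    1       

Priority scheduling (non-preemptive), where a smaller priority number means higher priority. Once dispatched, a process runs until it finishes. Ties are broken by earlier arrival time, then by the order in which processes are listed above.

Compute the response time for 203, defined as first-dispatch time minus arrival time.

30

Schedule: | 201 0-2 | 200 2-4 | 202 4-19 | 204 19-36 | 203 36-48 |
Completion: 200=4  201=2  202=19  203=48  204=36
Response(203) = first start − arrival = 36 − 6 = 30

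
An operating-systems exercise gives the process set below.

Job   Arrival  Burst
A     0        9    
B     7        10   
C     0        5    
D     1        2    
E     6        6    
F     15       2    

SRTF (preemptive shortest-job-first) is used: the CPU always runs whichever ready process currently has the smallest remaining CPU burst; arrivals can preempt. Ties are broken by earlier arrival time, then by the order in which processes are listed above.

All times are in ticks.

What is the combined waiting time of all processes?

35

Gantt: | C 0-1 | D 1-3 | C 3-7 | E 7-13 | A 13-15 | F 15-17 | A 17-24 | B 24-34 |
Completion: A=24  B=34  C=7  D=3  E=13  F=17
Turnaround (C−A): A=24  B=27  C=7  D=2  E=7  F=2
Waiting = turnaround − burst: A=15, B=17, C=2, D=0, E=1, F=0
Total waiting = 15 + 17 + 2 + 0 + 1 + 0 = 35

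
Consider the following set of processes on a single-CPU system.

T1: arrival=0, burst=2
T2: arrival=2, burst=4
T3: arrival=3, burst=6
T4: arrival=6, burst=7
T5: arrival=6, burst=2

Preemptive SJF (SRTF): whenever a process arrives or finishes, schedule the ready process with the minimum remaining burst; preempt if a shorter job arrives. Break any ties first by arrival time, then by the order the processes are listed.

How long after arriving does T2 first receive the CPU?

0

Gantt: | T1 0-2 | T2 2-6 | T5 6-8 | T3 8-14 | T4 14-21 |
Completion: T1=2  T2=6  T3=14  T4=21  T5=8
Turnaround (C−A): T1=2  T2=4  T3=11  T4=15  T5=2
Response(T2) = first start − arrival = 2 − 2 = 0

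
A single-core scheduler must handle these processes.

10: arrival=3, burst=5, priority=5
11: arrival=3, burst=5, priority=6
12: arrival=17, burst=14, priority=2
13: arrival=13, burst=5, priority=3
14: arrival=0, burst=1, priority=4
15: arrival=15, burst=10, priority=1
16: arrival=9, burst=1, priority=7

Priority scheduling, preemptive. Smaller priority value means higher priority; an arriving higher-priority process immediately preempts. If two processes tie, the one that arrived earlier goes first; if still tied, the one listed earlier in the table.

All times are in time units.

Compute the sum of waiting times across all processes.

70

Gantt: | 14 0-1 | idle 1-3 | 10 3-8 | 11 8-13 | 13 13-15 | 15 15-25 | 12 25-39 | 13 39-42 | 16 42-43 |
Completion: 10=8  11=13  12=39  13=42  14=1  15=25  16=43
Turnaround (C−A): 10=5  11=10  12=22  13=29  14=1  15=10  16=34
Waiting = turnaround − burst: 10=0, 11=5, 12=8, 13=24, 14=0, 15=0, 16=33
Total waiting = 0 + 5 + 8 + 24 + 0 + 0 + 33 = 70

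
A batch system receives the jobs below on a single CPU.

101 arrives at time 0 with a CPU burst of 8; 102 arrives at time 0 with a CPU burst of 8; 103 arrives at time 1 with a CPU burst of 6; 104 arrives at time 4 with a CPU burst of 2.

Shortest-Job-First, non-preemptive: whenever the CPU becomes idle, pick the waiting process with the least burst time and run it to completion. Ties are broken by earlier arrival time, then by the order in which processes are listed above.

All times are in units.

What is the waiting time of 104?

Gantt: | 101 0-8 | 104 8-10 | 103 10-16 | 102 16-24 |
Completion: 101=8  102=24  103=16  104=10
Turnaround (C−A): 101=8  102=24  103=15  104=6
Waiting(104) = turnaround − burst = 6 − 2 = 4

4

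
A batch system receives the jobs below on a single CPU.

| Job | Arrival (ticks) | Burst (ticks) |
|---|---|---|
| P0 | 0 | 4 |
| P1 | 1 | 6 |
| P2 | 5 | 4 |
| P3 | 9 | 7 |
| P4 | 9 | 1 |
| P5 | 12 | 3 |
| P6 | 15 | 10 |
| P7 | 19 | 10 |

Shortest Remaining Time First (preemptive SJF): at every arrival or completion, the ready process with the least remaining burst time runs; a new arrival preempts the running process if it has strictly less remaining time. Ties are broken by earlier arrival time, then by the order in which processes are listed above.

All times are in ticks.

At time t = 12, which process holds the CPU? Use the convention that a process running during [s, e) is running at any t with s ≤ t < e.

Schedule: | P0 0-4 | P1 4-5 | P2 5-9 | P4 9-10 | P1 10-15 | P5 15-18 | P3 18-25 | P6 25-35 | P7 35-45 |
Completion: P0=4  P1=15  P2=9  P3=25  P4=10  P5=18  P6=35  P7=45
Turnaround (C−A): P0=4  P1=14  P2=4  P3=16  P4=1  P5=6  P6=20  P7=26

P1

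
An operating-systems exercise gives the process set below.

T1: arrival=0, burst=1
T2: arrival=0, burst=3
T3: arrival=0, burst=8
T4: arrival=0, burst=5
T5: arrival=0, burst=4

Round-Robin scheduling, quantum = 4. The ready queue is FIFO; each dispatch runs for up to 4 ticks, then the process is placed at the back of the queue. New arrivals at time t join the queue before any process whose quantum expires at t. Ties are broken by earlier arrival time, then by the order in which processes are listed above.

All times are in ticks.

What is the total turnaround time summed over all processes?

Gantt: | T1 0-1 | T2 1-4 | T3 4-8 | T4 8-12 | T5 12-16 | T3 16-20 | T4 20-21 |
Completion: T1=1  T2=4  T3=20  T4=21  T5=16
Turnaround = completion − arrival: T1=1, T2=4, T3=20, T4=21, T5=16
Total turnaround = 1 + 4 + 20 + 21 + 16 = 62

62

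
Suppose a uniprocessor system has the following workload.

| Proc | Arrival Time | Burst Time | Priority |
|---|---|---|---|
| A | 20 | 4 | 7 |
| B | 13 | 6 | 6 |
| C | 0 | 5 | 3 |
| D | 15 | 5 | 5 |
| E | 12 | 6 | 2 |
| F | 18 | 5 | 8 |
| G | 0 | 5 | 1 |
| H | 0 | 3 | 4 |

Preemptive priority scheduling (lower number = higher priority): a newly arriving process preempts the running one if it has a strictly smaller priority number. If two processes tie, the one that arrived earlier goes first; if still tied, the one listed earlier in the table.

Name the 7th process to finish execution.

A

Schedule: | G 0-5 | C 5-10 | H 10-12 | E 12-18 | H 18-19 | D 19-24 | B 24-30 | A 30-34 | F 34-39 |
Completion: A=34  B=30  C=10  D=24  E=18  F=39  G=5  H=19
Finish order: G → C → E → H → D → B → A → F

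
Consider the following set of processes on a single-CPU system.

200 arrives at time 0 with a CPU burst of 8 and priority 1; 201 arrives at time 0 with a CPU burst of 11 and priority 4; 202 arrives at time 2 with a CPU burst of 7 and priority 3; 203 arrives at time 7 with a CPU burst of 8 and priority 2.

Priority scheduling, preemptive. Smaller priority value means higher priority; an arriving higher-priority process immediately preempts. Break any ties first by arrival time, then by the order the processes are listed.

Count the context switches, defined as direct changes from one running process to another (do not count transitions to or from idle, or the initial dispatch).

Schedule: | 200 0-8 | 203 8-16 | 202 16-23 | 201 23-34 |
Completion: 200=8  201=34  202=23  203=16
Turnaround (C−A): 200=8  201=34  202=21  203=9

3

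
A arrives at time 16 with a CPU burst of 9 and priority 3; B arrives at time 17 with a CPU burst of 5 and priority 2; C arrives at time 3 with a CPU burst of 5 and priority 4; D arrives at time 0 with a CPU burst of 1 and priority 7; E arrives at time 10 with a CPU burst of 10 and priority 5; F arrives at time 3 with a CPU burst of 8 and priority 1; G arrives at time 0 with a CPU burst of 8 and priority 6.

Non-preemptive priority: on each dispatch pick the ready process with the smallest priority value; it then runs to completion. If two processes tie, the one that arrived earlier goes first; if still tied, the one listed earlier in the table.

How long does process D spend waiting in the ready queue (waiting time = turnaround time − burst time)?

Gantt: | G 0-8 | F 8-16 | A 16-25 | B 25-30 | C 30-35 | E 35-45 | D 45-46 |
Completion: A=25  B=30  C=35  D=46  E=45  F=16  G=8
Turnaround (C−A): A=9  B=13  C=32  D=46  E=35  F=13  G=8
Waiting(D) = turnaround − burst = 46 − 1 = 45

45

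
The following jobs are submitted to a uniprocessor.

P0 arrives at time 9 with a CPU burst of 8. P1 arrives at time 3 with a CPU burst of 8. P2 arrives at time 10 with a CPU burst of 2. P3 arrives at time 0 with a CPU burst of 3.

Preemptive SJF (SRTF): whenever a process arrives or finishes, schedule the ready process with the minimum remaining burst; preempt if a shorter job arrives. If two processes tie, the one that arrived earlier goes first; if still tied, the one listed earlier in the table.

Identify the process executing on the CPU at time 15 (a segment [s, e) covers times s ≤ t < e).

Timeline: | P3 0-3 | P1 3-11 | P2 11-13 | P0 13-21 |
Completion: P0=21  P1=11  P2=13  P3=3
Turnaround (C−A): P0=12  P1=8  P2=3  P3=3

P0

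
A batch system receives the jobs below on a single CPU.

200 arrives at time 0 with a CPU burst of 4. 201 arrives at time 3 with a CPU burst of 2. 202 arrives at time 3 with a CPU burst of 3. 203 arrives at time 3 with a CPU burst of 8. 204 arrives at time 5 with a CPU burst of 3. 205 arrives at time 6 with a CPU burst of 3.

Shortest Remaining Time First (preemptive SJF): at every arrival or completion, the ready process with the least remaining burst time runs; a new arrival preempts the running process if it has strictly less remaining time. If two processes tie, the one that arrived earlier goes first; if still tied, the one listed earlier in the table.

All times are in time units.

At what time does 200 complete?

Schedule: | 200 0-4 | 201 4-6 | 202 6-9 | 204 9-12 | 205 12-15 | 203 15-23 |
Completion: 200=4  201=6  202=9  203=23  204=12  205=15
Turnaround (C−A): 200=4  201=3  202=6  203=20  204=7  205=9

4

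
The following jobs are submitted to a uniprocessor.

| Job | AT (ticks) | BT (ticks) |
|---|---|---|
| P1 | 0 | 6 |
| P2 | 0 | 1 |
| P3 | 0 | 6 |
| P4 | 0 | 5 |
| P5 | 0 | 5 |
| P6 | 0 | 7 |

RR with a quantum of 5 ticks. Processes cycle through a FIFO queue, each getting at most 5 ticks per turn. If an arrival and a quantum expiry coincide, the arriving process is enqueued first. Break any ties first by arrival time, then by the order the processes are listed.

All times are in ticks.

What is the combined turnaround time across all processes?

Timeline: | P1 0-5 | P2 5-6 | P3 6-11 | P4 11-16 | P5 16-21 | P6 21-26 | P1 26-27 | P3 27-28 | P6 28-30 |
Completion: P1=27  P2=6  P3=28  P4=16  P5=21  P6=30
Turnaround = completion − arrival: P1=27, P2=6, P3=28, P4=16, P5=21, P6=30
Total turnaround = 27 + 6 + 28 + 16 + 21 + 30 = 128

128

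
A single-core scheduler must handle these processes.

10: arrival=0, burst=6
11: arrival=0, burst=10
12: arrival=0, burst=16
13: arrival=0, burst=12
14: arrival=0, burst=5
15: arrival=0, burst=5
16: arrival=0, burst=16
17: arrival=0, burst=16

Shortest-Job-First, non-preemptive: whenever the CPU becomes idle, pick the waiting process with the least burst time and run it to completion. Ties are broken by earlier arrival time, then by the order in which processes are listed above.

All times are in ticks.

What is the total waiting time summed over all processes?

219

Schedule: | 14 0-5 | 15 5-10 | 10 10-16 | 11 16-26 | 13 26-38 | 12 38-54 | 16 54-70 | 17 70-86 |
Completion: 10=16  11=26  12=54  13=38  14=5  15=10  16=70  17=86
Waiting = turnaround − burst: 10=10, 11=16, 12=38, 13=26, 14=0, 15=5, 16=54, 17=70
Total waiting = 10 + 16 + 38 + 26 + 0 + 5 + 54 + 70 = 219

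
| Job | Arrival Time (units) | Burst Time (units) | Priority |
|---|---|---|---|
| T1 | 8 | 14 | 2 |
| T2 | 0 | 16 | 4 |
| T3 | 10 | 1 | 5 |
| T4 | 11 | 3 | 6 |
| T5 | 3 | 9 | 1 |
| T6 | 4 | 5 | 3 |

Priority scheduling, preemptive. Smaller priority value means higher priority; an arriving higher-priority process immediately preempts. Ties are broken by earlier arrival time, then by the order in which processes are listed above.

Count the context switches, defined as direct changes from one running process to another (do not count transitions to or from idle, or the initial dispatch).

Schedule: | T2 0-3 | T5 3-12 | T1 12-26 | T6 26-31 | T2 31-44 | T3 44-45 | T4 45-48 |
Completion: T1=26  T2=44  T3=45  T4=48  T5=12  T6=31

6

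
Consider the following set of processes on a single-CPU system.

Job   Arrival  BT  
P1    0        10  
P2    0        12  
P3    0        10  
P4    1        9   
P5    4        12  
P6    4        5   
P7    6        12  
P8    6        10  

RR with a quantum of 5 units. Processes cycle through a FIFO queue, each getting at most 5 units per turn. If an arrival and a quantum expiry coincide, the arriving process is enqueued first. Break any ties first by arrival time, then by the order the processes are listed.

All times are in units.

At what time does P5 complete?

78

Schedule: | P1 0-5 | P2 5-10 | P3 10-15 | P4 15-20 | P5 20-25 | P6 25-30 | P1 30-35 | P7 35-40 | P8 40-45 | P2 45-50 | P3 50-55 | P4 55-59 | P5 59-64 | P7 64-69 | P8 69-74 | P2 74-76 | P5 76-78 | P7 78-80 |
Completion: P1=35  P2=76  P3=55  P4=59  P5=78  P6=30  P7=80  P8=74
Turnaround (C−A): P1=35  P2=76  P3=55  P4=58  P5=74  P6=26  P7=74  P8=68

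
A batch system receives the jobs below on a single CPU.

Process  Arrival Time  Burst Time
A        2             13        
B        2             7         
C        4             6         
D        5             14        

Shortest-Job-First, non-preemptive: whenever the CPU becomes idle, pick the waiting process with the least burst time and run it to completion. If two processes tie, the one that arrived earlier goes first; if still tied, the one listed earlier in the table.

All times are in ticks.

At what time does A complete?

Gantt: | idle 0-2 | B 2-9 | C 9-15 | A 15-28 | D 28-42 |
Completion: A=28  B=9  C=15  D=42
Turnaround (C−A): A=26  B=7  C=11  D=37

28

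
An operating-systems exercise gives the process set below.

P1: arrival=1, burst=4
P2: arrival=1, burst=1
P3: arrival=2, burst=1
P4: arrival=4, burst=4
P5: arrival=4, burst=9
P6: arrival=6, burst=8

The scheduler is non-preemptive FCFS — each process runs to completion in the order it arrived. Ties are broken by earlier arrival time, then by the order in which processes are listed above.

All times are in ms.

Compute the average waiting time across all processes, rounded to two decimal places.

Schedule: | idle 0-1 | P1 1-5 | P2 5-6 | P3 6-7 | P4 7-11 | P5 11-20 | P6 20-28 |
Completion: P1=5  P2=6  P3=7  P4=11  P5=20  P6=28
Turnaround (C−A): P1=4  P2=5  P3=5  P4=7  P5=16  P6=22
Waiting times: P1=0, P2=4, P3=4, P4=3, P5=7, P6=14
Average waiting = (0+4+4+3+7+14) / 6 = 32/6 = 5.33

5.33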